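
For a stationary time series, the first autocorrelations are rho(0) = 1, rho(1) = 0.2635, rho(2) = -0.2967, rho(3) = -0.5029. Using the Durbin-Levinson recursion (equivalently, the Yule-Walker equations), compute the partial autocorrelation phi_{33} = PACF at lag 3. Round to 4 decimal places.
\phi_{33} = -0.3691

The PACF at lag k is phi_{kk}, the last component of the solution
to the Yule-Walker system G_k phi = r_k where
  (G_k)_{ij} = rho(|i - j|), (r_k)_i = rho(i), i,j = 1..k.
Equivalently, Durbin-Levinson gives phi_{kk} iteratively:
  phi_{11} = rho(1)
  phi_{kk} = [rho(k) - sum_{j=1..k-1} phi_{k-1,j} rho(k-j)]
            / [1 - sum_{j=1..k-1} phi_{k-1,j} rho(j)],
  phi_{k,j} = phi_{k-1,j} - phi_{kk} phi_{k-1,k-j},  j = 1..k-1.
Step k = 1:
  phi_11 = rho(1) = 0.2635.
Step k = 2:
  phi_22 = [rho(2) - phi_11 rho(1)] / [1 - phi_11 rho(1)] = [-0.2967 - (0.2635)(0.2635)] / [1 - (0.2635)(0.2635)]
         = -0.36613225 / 0.93056775 = -0.39345.
  Update: phi_21 = phi_11 - phi_22 phi_11 = 0.2635 - (-0.39345)(0.2635) = 0.367174.
Step k = 3:
  phi_33 = [rho(3) - phi_21 rho(2) - phi_22 rho(1)] / [1 - phi_21 rho(1) - phi_22 rho(2)]
    numerator   = -0.5029 - (0.367174)(-0.2967) - (-0.39345)(0.2635) = -0.29028524
    denominator = 1 - (0.367174)(0.2635) - (-0.39345)(-0.2967) = 0.78651287
  phi_33 = -0.29028524 / 0.78651287 = -0.3691.
Therefore phi_{33} = -0.3691.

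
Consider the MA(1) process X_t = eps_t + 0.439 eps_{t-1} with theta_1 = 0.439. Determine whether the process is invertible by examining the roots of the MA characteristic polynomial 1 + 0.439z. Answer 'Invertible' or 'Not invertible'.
\text{Invertible}

The MA(q) characteristic polynomial is P(z) = 1 + 0.439z.
Invertibility requires all roots to lie outside the unit circle, i.e. |z| > 1 for every root.
This is linear in z: 1 + (0.439) z = 0  =>  z = -1/(0.439) = -2.277904,  |z| = 2.277904.
Moduli of all roots: 2.2779.
All moduli strictly greater than 1? Yes.
Verdict: Invertible.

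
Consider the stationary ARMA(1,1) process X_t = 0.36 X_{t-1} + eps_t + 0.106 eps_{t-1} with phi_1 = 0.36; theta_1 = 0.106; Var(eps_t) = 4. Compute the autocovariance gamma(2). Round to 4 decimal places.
\gamma(2) = 0.8004

Multiply the model equation by X_{t-k} and take expectations. With theta_0 = psi_0 = 1 and psi_j the MA(infinity) weights, this gives
  gamma(k) - sum_i phi_i gamma(k-i) = c_k,
  c_k = sigma^2 * sum_{j=k..q} theta_j psi_{j-k}   (c_k = 0 for k > q),
using gamma(-m) = gamma(m).
psi-weights needed (psi_j = theta_j + sum_i phi_i psi_{j-i}):
  psi_1 = theta_1 + phi_1 = 0.106 + (0.36) = 0.466
Right-hand sides:
  c_0 = sigma^2 (1 + theta_1 psi_1) = 4 * (1 + (0.106)(0.466)) = 4 * 1.049396 = 4.197584
  c_1 = sigma^2 theta_1 = 4 * (0.106) = 0.424
  c_2 = 0
Equations for k = 0 and k = 1 (AR order 1):
  gamma(0) = phi_1 gamma(1) + c_0
  gamma(1) = phi_1 gamma(0) + c_1
Substituting the second into the first: gamma(0) (1 - phi_1^2) = c_0 + phi_1 c_1, so
  gamma(0) = (c_0 + phi_1 c_1) / (1 - phi_1^2) = (4.197584 + (0.36)(0.424)) / (1 - (0.36)^2) = 4.350224 / 0.8704 = 4.99796.
  gamma(1) = phi_1 gamma(0) + c_1 = (0.36)(4.99796) + (0.424) = 2.223265.
For k = 2 (> q): gamma(2) = phi_1 gamma(1) = (0.36)(2.223265) = 0.800376.
Therefore gamma(2) = 0.8004 (to 4 decimal places).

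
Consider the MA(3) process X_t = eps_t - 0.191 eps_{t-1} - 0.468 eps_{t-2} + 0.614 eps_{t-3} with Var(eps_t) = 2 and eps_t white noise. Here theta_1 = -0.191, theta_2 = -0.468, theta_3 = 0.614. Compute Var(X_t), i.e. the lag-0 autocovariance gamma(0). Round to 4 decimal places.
\gamma(0) = 3.2650

For an MA(q) process X_t = eps_t + sum_i theta_i eps_{t-i} with
Var(eps_t) = sigma^2, the variance is
  gamma(0) = sigma^2 * (1 + sum_i theta_i^2).
  sum_i theta_i^2 = (-0.191)^2 + (-0.468)^2 + (0.614)^2 = 0.036481 + 0.219024 + 0.376996 = 0.632501.
  gamma(0) = 2 * (1 + 0.632501) = 2 * 1.632501 = 3.265002, which rounds to 3.2650.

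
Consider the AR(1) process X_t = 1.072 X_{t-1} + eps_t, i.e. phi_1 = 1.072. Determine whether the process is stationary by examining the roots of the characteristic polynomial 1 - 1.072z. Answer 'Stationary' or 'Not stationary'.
\text{Not stationary}

The AR(p) characteristic polynomial is P(z) = 1 - 1.072z.
Stationarity requires all roots to lie outside the unit circle, i.e. |z| > 1 for every root.
This is linear in z: 1 + (-1.072) z = 0  =>  z = -1/(-1.072) = 0.932836,  |z| = 0.932836.
Moduli of all roots: 0.9328.
All moduli strictly greater than 1? No.
Verdict: Not stationary.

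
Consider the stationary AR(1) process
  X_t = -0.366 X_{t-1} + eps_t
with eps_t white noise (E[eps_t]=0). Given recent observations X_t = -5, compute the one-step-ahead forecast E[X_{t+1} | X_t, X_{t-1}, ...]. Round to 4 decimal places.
E[X_{t+1} \mid \mathcal F_t] = 1.8300

For an AR(p) model X_t = c + sum_i phi_i X_{t-i} + eps_t, the
one-step-ahead conditional mean is
  E[X_{t+1} | X_t, ...] = c + sum_i phi_i X_{t+1-i}.
Substitute known values:
  E[X_{t+1} | ...] = (-0.366) * (-5)
                   = 1.8300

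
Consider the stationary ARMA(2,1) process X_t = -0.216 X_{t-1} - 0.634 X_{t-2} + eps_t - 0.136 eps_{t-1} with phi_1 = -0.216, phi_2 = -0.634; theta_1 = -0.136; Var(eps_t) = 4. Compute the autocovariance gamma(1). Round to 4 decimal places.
\gamma(1) = -1.2818

Multiply the model equation by X_{t-k} and take expectations. With theta_0 = psi_0 = 1 and psi_j the MA(infinity) weights, this gives
  gamma(k) - sum_i phi_i gamma(k-i) = c_k,
  c_k = sigma^2 * sum_{j=k..q} theta_j psi_{j-k}   (c_k = 0 for k > q),
using gamma(-m) = gamma(m).
psi-weights needed (psi_j = theta_j + sum_i phi_i psi_{j-i}):
  psi_1 = theta_1 + phi_1 = -0.136 + (-0.216) = -0.352
Right-hand sides:
  c_0 = sigma^2 (1 + theta_1 psi_1) = 4 * (1 + (-0.136)(-0.352)) = 4 * 1.047872 = 4.191488
  c_1 = sigma^2 theta_1 = 4 * (-0.136) = -0.544
  c_2 = 0
Equations for k = 0, 1, 2 (AR order 2, c_2 = 0):
  (E0) gamma(0) = phi_1 gamma(1) + phi_2 gamma(2) + c_0
  (E1) gamma(1) = phi_1 gamma(0) + phi_2 gamma(1) + c_1
  (E2) gamma(2) = phi_1 gamma(1) + phi_2 gamma(0)
From (E1): gamma(1) = A gamma(0) + B with
  A = phi_1 / (1 - phi_2) = -0.216 / 1.634 = -0.132191,   B = c_1 / (1 - phi_2) = -0.544 / 1.634 = -0.332925.
Insert (E2) into (E0): gamma(0) (1 - phi_2^2) = phi_1 (1 + phi_2) gamma(1) + c_0.
  phi_1 (1 + phi_2) = (-0.216)(0.366) = -0.079056,   1 - phi_2^2 = 0.598044.
Replace gamma(1) by A gamma(0) + B and collect gamma(0):
  gamma(0) [0.598044 - (-0.079056)(-0.132191)] = (-0.079056)(-0.332925) + 4.191488
  gamma(0) * 0.587594 = 4.217808
  gamma(0) = 4.217808 / 0.587594 = 7.178105.
  gamma(1) = A gamma(0) + B = (-0.132191)(7.178105) + (-0.332925) = -1.281806.
Therefore gamma(1) = -1.2818 (to 4 decimal places).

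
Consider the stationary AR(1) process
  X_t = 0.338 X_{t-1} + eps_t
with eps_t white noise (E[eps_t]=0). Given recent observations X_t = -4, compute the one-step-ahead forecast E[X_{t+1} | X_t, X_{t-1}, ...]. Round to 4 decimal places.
E[X_{t+1} \mid \mathcal F_t] = -1.3520

For an AR(p) model X_t = c + sum_i phi_i X_{t-i} + eps_t, the
one-step-ahead conditional mean is
  E[X_{t+1} | X_t, ...] = c + sum_i phi_i X_{t+1-i}.
Substitute known values:
  E[X_{t+1} | ...] = (0.338) * (-4)
                   = -1.3520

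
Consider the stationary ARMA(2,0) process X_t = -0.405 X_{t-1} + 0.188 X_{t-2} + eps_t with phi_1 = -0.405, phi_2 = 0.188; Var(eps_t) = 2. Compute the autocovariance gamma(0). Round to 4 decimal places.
\gamma(0) = 2.7598

Multiply the model equation by X_{t-k} and take expectations. With theta_0 = psi_0 = 1 and psi_j the MA(infinity) weights, this gives
  gamma(k) - sum_i phi_i gamma(k-i) = c_k,
  c_k = sigma^2 * sum_{j=k..q} theta_j psi_{j-k}   (c_k = 0 for k > q),
using gamma(-m) = gamma(m).
Pure AR (q = 0): c_0 = sigma^2 = 2, c_k = 0 for k >= 1.
Equations for k = 0, 1, 2 (AR order 2, c_2 = 0):
  (E0) gamma(0) = phi_1 gamma(1) + phi_2 gamma(2) + c_0
  (E1) gamma(1) = phi_1 gamma(0) + phi_2 gamma(1) + c_1
  (E2) gamma(2) = phi_1 gamma(1) + phi_2 gamma(0)
From (E1): gamma(1) = A gamma(0) + B with
  A = phi_1 / (1 - phi_2) = -0.405 / 0.812 = -0.498768,   B = c_1 / (1 - phi_2) = 0 / 0.812 = 0.
Insert (E2) into (E0): gamma(0) (1 - phi_2^2) = phi_1 (1 + phi_2) gamma(1) + c_0.
  phi_1 (1 + phi_2) = (-0.405)(1.188) = -0.48114,   1 - phi_2^2 = 0.964656.
Replace gamma(1) by A gamma(0) + B and collect gamma(0):
  gamma(0) [0.964656 - (-0.48114)(-0.498768)] = c_0 = 2
  gamma(0) * 0.724679 = 2
  gamma(0) = 2 / 0.724679 = 2.759844.
Therefore gamma(0) = 2.7598 (to 4 decimal places).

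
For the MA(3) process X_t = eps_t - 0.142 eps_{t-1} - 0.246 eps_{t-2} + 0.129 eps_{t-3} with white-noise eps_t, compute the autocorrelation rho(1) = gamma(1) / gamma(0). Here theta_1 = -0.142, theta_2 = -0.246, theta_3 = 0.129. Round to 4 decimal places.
\rho(1) = -0.1265

For an MA(q) process with theta_0 = 1, the autocovariance is
  gamma(k) = sigma^2 * sum_{i=0..q-k} theta_i * theta_{i+k},
and rho(k) = gamma(k) / gamma(0). Sigma^2 cancels.
  numerator   = (1)*(-0.142) + (-0.142)*(-0.246) + (-0.246)*(0.129) = -0.138802.
  denominator = (1)^2 + (-0.142)^2 + (-0.246)^2 + (0.129)^2 = 1.097321.
  rho(1) = -0.138802 / 1.097321 = -0.1265.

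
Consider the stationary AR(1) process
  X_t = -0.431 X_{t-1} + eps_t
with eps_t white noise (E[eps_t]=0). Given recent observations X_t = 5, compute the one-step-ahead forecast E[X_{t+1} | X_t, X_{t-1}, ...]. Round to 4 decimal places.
E[X_{t+1} \mid \mathcal F_t] = -2.1550

For an AR(p) model X_t = c + sum_i phi_i X_{t-i} + eps_t, the
one-step-ahead conditional mean is
  E[X_{t+1} | X_t, ...] = c + sum_i phi_i X_{t+1-i}.
Substitute known values:
  E[X_{t+1} | ...] = (-0.431) * (5)
                   = -2.1550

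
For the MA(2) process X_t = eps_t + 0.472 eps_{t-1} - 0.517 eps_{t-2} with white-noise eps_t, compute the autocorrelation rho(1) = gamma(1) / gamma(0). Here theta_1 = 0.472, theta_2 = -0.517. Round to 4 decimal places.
\rho(1) = 0.1530

For an MA(q) process with theta_0 = 1, the autocovariance is
  gamma(k) = sigma^2 * sum_{i=0..q-k} theta_i * theta_{i+k},
and rho(k) = gamma(k) / gamma(0). Sigma^2 cancels.
  numerator   = (1)*(0.472) + (0.472)*(-0.517) = 0.227976.
  denominator = (1)^2 + (0.472)^2 + (-0.517)^2 = 1.490073.
  rho(1) = 0.227976 / 1.490073 = 0.1530.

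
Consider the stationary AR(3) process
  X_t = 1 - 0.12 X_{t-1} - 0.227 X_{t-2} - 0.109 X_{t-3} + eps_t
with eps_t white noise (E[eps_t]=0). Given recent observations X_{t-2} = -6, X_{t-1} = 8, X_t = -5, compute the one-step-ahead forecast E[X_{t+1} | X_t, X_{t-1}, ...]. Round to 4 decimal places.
E[X_{t+1} \mid \mathcal F_t] = 0.4380

For an AR(p) model X_t = c + sum_i phi_i X_{t-i} + eps_t, the
one-step-ahead conditional mean is
  E[X_{t+1} | X_t, ...] = c + sum_i phi_i X_{t+1-i}.
Substitute known values:
  E[X_{t+1} | ...] = 1 + (-0.12) * (-5) + (-0.227) * (8) + (-0.109) * (-6)
                   = 0.4380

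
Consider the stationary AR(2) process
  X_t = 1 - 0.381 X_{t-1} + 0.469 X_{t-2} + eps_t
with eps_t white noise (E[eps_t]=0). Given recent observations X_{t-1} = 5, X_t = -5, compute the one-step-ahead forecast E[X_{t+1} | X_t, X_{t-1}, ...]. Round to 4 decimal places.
E[X_{t+1} \mid \mathcal F_t] = 5.2500

For an AR(p) model X_t = c + sum_i phi_i X_{t-i} + eps_t, the
one-step-ahead conditional mean is
  E[X_{t+1} | X_t, ...] = c + sum_i phi_i X_{t+1-i}.
Substitute known values:
  E[X_{t+1} | ...] = 1 + (-0.381) * (-5) + (0.469) * (5)
                   = 5.2500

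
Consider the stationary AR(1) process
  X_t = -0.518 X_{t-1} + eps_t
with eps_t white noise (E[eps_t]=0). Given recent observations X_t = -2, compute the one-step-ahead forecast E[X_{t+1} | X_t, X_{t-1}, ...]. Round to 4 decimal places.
E[X_{t+1} \mid \mathcal F_t] = 1.0360

For an AR(p) model X_t = c + sum_i phi_i X_{t-i} + eps_t, the
one-step-ahead conditional mean is
  E[X_{t+1} | X_t, ...] = c + sum_i phi_i X_{t+1-i}.
Substitute known values:
  E[X_{t+1} | ...] = (-0.518) * (-2)
                   = 1.0360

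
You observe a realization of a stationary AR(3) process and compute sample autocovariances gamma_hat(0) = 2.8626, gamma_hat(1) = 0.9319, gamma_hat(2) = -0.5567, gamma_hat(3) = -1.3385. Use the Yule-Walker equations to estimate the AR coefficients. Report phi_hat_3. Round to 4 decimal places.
\hat\phi_{3} = -0.3450

The Yule-Walker equations for an AR(p) process read, in matrix form,
  Gamma_p phi = r_p,   with   (Gamma_p)_{ij} = gamma(|i - j|),
                       (r_p)_i = gamma(i),   i,j = 1..p.
Substitute the sample gammas (Toeplitz matrix and right-hand side of size 3):
  Gamma_p = [[2.8626, 0.9319, -0.5567], [0.9319, 2.8626, 0.9319], [-0.5567, 0.9319, 2.8626]]
  r_p     = [0.9319, -0.5567, -1.3385]
Written out (R1..R3):
  (R1) 2.8626 phi_1 + 0.9319 phi_2 - 0.5567 phi_3 = 0.9319
  (R2) 0.9319 phi_1 + 2.8626 phi_2 + 0.9319 phi_3 = -0.5567
  (R3) -0.5567 phi_1 + 0.9319 phi_2 + 2.8626 phi_3 = -1.3385
Gaussian elimination:
  R2 <- R2 - (0.9319/2.8626) R1 = R2 - (0.325543) R1:  2.559226 phi_2 + 1.11313 phi_3 = -0.860074
  R3 <- R3 - (-0.5567/2.8626) R1 = R3 - (-0.194474) R1:  1.11313 phi_2 + 2.754337 phi_3 = -1.15727
  R3 <- R3 - (1.11313/2.559226) R2 = R3 - (0.434948) R2:  2.270183 phi_3 = -0.783183
Back-substitution:
  phi_hat_3 = -0.783183 / 2.270183 = -0.344987
  phi_hat_2 = (-0.860074 - (1.11313)(-0.344987)) / 2.559226 = -0.186017
  phi_hat_1 = (0.9319 - (0.9319)(-0.186017) - (-0.5567)(-0.344987)) / 2.8626 = 0.319009
So phi_hat = [0.3190, -0.1860, -0.3450].
Therefore phi_hat_3 = -0.3450.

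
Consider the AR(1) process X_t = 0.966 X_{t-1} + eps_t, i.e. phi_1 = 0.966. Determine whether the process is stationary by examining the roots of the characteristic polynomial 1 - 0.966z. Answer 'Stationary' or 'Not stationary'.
\text{Stationary}

The AR(p) characteristic polynomial is P(z) = 1 - 0.966z.
Stationarity requires all roots to lie outside the unit circle, i.e. |z| > 1 for every root.
This is linear in z: 1 + (-0.966) z = 0  =>  z = -1/(-0.966) = 1.035197,  |z| = 1.035197.
Moduli of all roots: 1.0352.
All moduli strictly greater than 1? Yes.
Verdict: Stationary.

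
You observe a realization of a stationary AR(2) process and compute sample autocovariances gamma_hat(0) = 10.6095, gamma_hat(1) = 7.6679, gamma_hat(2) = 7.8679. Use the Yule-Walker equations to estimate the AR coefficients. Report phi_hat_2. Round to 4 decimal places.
\hat\phi_{2} = 0.4590

The Yule-Walker equations for an AR(p) process read, in matrix form,
  Gamma_p phi = r_p,   with   (Gamma_p)_{ij} = gamma(|i - j|),
                       (r_p)_i = gamma(i),   i,j = 1..p.
Substitute the sample gammas (Toeplitz matrix and right-hand side of size 2):
  Gamma_p = [[10.6095, 7.6679], [7.6679, 10.6095]]
  r_p     = [7.6679, 7.8679]
Written out:
  10.6095 phi_1 + 7.6679 phi_2 = 7.6679
  7.6679 phi_1 + 10.6095 phi_2 = 7.8679
Solve by Cramer's rule:
  det = gamma(0)^2 - gamma(1)^2 = (10.6095)^2 - (7.6679)^2 = 112.56149025 - 58.79669041 = 53.76479984
  phi_hat_1 = [gamma(1) gamma(0) - gamma(1) gamma(2)] / det = [(7.6679)(10.6095) - (7.6679)(7.8679)] / 53.76479984 = 21.02231464 / 53.76479984 = 0.391
  phi_hat_2 = [gamma(0) gamma(2) - gamma(1)^2] / det = [(10.6095)(7.8679) - (7.6679)^2] / 53.76479984 = 24.67779464 / 53.76479984 = 0.459
So phi_hat = [0.3910, 0.4590].
Therefore phi_hat_2 = 0.4590.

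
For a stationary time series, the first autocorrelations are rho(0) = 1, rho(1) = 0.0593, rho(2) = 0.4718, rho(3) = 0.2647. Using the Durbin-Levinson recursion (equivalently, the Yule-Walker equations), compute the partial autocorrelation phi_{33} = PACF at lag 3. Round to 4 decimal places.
\phi_{33} = 0.2859

The PACF at lag k is phi_{kk}, the last component of the solution
to the Yule-Walker system G_k phi = r_k where
  (G_k)_{ij} = rho(|i - j|), (r_k)_i = rho(i), i,j = 1..k.
Equivalently, Durbin-Levinson gives phi_{kk} iteratively:
  phi_{11} = rho(1)
  phi_{kk} = [rho(k) - sum_{j=1..k-1} phi_{k-1,j} rho(k-j)]
            / [1 - sum_{j=1..k-1} phi_{k-1,j} rho(j)],
  phi_{k,j} = phi_{k-1,j} - phi_{kk} phi_{k-1,k-j},  j = 1..k-1.
Step k = 1:
  phi_11 = rho(1) = 0.0593.
Step k = 2:
  phi_22 = [rho(2) - phi_11 rho(1)] / [1 - phi_11 rho(1)] = [0.4718 - (0.0593)(0.0593)] / [1 - (0.0593)(0.0593)]
         = 0.46828351 / 0.99648351 = 0.469936.
  Update: phi_21 = phi_11 - phi_22 phi_11 = 0.0593 - (0.469936)(0.0593) = 0.031433.
Step k = 3:
  phi_33 = [rho(3) - phi_21 rho(2) - phi_22 rho(1)] / [1 - phi_21 rho(1) - phi_22 rho(2)]
    numerator   = 0.2647 - (0.031433)(0.4718) - (0.469936)(0.0593) = 0.2220028
    denominator = 1 - (0.031433)(0.0593) - (0.469936)(0.4718) = 0.77642021
  phi_33 = 0.2220028 / 0.77642021 = 0.2859.
Therefore phi_{33} = 0.2859.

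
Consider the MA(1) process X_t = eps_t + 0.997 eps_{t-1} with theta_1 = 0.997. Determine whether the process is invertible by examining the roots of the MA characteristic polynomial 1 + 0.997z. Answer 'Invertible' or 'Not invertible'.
\text{Invertible}

The MA(q) characteristic polynomial is P(z) = 1 + 0.997z.
Invertibility requires all roots to lie outside the unit circle, i.e. |z| > 1 for every root.
This is linear in z: 1 + (0.997) z = 0  =>  z = -1/(0.997) = -1.003009,  |z| = 1.003009.
Moduli of all roots: 1.0030.
All moduli strictly greater than 1? Yes.
Verdict: Invertible.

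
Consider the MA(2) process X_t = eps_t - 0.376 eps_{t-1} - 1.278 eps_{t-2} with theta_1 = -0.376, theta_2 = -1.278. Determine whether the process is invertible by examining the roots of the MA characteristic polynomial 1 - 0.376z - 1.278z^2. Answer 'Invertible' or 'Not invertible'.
\text{Not invertible}

The MA(q) characteristic polynomial is P(z) = 1 - 0.376z - 1.278z^2.
Invertibility requires all roots to lie outside the unit circle, i.e. |z| > 1 for every root.
Set 1 + (-0.376) z + (-1.278) z^2 = 0, i.e. a z^2 + b z + c = 0 with a = -1.278, b = -0.376, c = 1.
Discriminant D = b^2 - 4ac = (-0.376)^2 - 4*(-1.278)*1 = 0.141376 - (-5.112) = 5.253376.
D >= 0, so the roots are real: z = (-b +/- sqrt(D)) / (2a) = (0.376 +/- 2.292024) / (-2.556).
  z_1 = (0.376 + 2.292024) / (-2.556) = -1.0438,   |z_1| = 1.0438.
  z_2 = (0.376 - 2.292024) / (-2.556) = 0.7496,   |z_2| = 0.7496.
Moduli of all roots: 1.0438, 0.7496.
All moduli strictly greater than 1? No.
Verdict: Not invertible.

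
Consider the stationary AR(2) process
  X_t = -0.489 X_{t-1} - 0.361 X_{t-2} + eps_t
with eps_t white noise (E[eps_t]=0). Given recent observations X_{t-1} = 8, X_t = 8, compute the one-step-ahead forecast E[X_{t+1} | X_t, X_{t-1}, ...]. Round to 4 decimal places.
E[X_{t+1} \mid \mathcal F_t] = -6.8000

For an AR(p) model X_t = c + sum_i phi_i X_{t-i} + eps_t, the
one-step-ahead conditional mean is
  E[X_{t+1} | X_t, ...] = c + sum_i phi_i X_{t+1-i}.
Substitute known values:
  E[X_{t+1} | ...] = (-0.489) * (8) + (-0.361) * (8)
                   = -6.8000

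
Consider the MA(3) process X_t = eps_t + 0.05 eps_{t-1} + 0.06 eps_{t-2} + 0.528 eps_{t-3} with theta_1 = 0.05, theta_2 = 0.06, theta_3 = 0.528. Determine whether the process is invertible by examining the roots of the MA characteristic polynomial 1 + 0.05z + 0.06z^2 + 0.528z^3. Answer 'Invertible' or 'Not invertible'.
\text{Invertible}

The MA(q) characteristic polynomial is P(z) = 1 + 0.05z + 0.06z^2 + 0.528z^3.
Invertibility requires all roots to lie outside the unit circle, i.e. |z| > 1 for every root.
Degree 3: look for a simple real root z0 first, then factor out (1 - z/z0) and solve the remaining quadratic.
Testing z0 = -1.25: P(-1.25) = 1 + (0.05)(-1.25) + (0.06)(-1.25)^2 + (0.528)(-1.25)^3
  = 1 + (-0.0625) + (0.09375) + (-1.03125) = 0.  So z_0 = -1.25 is a root, |z_0| = 1.25.
Divide out the factor (1 + 0.8 z) = (1 - z/z0) (since 1/z0 = -0.8):
  P(z) = (1 + 0.8 z)(1 + (-0.75) z + (0.66) z^2)
  [check: z-coef -0.75 - (-0.8) = 0.05; z^2-coef 0.66 - (-0.8)(-0.75) = 0.06; z^3-coef -(-0.8)(0.66) = 0.528.]
Remaining roots from the quadratic factor 1 + (-0.75) z + (0.66) z^2:
  Set 1 + (-0.75) z + (0.66) z^2 = 0, i.e. a z^2 + b z + c = 0 with a = 0.66, b = -0.75, c = 1.
  Discriminant D = b^2 - 4ac = (-0.75)^2 - 4*(0.66)*1 = 0.5625 - (2.64) = -2.0775.
  D < 0, so the roots are the complex-conjugate pair z = (-b +/- i sqrt(-D)) / (2a) = 0.5682 +/- 1.0919i.
  For a conjugate pair |z|^2 = z * conj(z) = (product of roots) = c/a = 1/(0.66) = 1.515152, so |z| = sqrt(1.515152) = 1.2309 for both roots.
Moduli of all roots: 1.2500, 1.2309, 1.2309.
All moduli strictly greater than 1? Yes.
Verdict: Invertible.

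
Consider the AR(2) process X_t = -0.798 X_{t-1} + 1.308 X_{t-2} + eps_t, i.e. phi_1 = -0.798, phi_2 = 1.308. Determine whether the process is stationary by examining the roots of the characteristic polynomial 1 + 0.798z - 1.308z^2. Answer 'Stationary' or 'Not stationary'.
\text{Not stationary}

The AR(p) characteristic polynomial is P(z) = 1 + 0.798z - 1.308z^2.
Stationarity requires all roots to lie outside the unit circle, i.e. |z| > 1 for every root.
Set 1 + (0.798) z + (-1.308) z^2 = 0, i.e. a z^2 + b z + c = 0 with a = -1.308, b = 0.798, c = 1.
Discriminant D = b^2 - 4ac = (0.798)^2 - 4*(-1.308)*1 = 0.636804 - (-5.232) = 5.868804.
D >= 0, so the roots are real: z = (-b +/- sqrt(D)) / (2a) = (-0.798 +/- 2.422561) / (-2.616).
  z_1 = (-0.798 + 2.422561) / (-2.616) = -0.621,   |z_1| = 0.621.
  z_2 = (-0.798 - 2.422561) / (-2.616) = 1.2311,   |z_2| = 1.2311.
Moduli of all roots: 0.6210, 1.2311.
All moduli strictly greater than 1? No.
Verdict: Not stationary.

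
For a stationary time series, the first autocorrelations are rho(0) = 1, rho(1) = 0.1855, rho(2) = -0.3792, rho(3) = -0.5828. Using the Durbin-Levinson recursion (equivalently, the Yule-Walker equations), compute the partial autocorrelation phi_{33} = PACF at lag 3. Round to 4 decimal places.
\phi_{33} = -0.5110

The PACF at lag k is phi_{kk}, the last component of the solution
to the Yule-Walker system G_k phi = r_k where
  (G_k)_{ij} = rho(|i - j|), (r_k)_i = rho(i), i,j = 1..k.
Equivalently, Durbin-Levinson gives phi_{kk} iteratively:
  phi_{11} = rho(1)
  phi_{kk} = [rho(k) - sum_{j=1..k-1} phi_{k-1,j} rho(k-j)]
            / [1 - sum_{j=1..k-1} phi_{k-1,j} rho(j)],
  phi_{k,j} = phi_{k-1,j} - phi_{kk} phi_{k-1,k-j},  j = 1..k-1.
Step k = 1:
  phi_11 = rho(1) = 0.1855.
Step k = 2:
  phi_22 = [rho(2) - phi_11 rho(1)] / [1 - phi_11 rho(1)] = [-0.3792 - (0.1855)(0.1855)] / [1 - (0.1855)(0.1855)]
         = -0.41361025 / 0.96558975 = -0.42835.
  Update: phi_21 = phi_11 - phi_22 phi_11 = 0.1855 - (-0.42835)(0.1855) = 0.264959.
Step k = 3:
  phi_33 = [rho(3) - phi_21 rho(2) - phi_22 rho(1)] / [1 - phi_21 rho(1) - phi_22 rho(2)]
    numerator   = -0.5828 - (0.264959)(-0.3792) - (-0.42835)(0.1855) = -0.40286868
    denominator = 1 - (0.264959)(0.1855) - (-0.42835)(-0.3792) = 0.78841985
  phi_33 = -0.40286868 / 0.78841985 = -0.511.
Therefore phi_{33} = -0.5110.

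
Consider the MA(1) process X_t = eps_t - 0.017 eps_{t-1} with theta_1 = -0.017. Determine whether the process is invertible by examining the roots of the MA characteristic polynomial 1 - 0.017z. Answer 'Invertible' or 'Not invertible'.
\text{Invertible}

The MA(q) characteristic polynomial is P(z) = 1 - 0.017z.
Invertibility requires all roots to lie outside the unit circle, i.e. |z| > 1 for every root.
This is linear in z: 1 + (-0.017) z = 0  =>  z = -1/(-0.017) = 58.823529,  |z| = 58.823529.
Moduli of all roots: 58.8235.
All moduli strictly greater than 1? Yes.
Verdict: Invertible.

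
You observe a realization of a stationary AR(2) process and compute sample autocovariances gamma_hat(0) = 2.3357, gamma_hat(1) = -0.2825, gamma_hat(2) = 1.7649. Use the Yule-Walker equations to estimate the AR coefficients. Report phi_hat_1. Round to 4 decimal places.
\hat\phi_{1} = -0.0300

The Yule-Walker equations for an AR(p) process read, in matrix form,
  Gamma_p phi = r_p,   with   (Gamma_p)_{ij} = gamma(|i - j|),
                       (r_p)_i = gamma(i),   i,j = 1..p.
Substitute the sample gammas (Toeplitz matrix and right-hand side of size 2):
  Gamma_p = [[2.3357, -0.2825], [-0.2825, 2.3357]]
  r_p     = [-0.2825, 1.7649]
Written out:
  2.3357 phi_1 - 0.2825 phi_2 = -0.2825
  -0.2825 phi_1 + 2.3357 phi_2 = 1.7649
Solve by Cramer's rule:
  det = gamma(0)^2 - gamma(1)^2 = (2.3357)^2 - (-0.2825)^2 = 5.45549449 - 0.07980625 = 5.37568824
  phi_hat_1 = [gamma(1) gamma(0) - gamma(1) gamma(2)] / det = [(-0.2825)(2.3357) - (-0.2825)(1.7649)] / 5.37568824 = -0.161251 / 5.37568824 = -0.03
  phi_hat_2 = [gamma(0) gamma(2) - gamma(1)^2] / det = [(2.3357)(1.7649) - (-0.2825)^2] / 5.37568824 = 4.04247068 / 5.37568824 = 0.752
So phi_hat = [-0.0300, 0.7520].
Therefore phi_hat_1 = -0.0300.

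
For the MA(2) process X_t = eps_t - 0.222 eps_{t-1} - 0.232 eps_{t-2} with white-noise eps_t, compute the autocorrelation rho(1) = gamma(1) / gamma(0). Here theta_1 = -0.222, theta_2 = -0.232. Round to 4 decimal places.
\rho(1) = -0.1546

For an MA(q) process with theta_0 = 1, the autocovariance is
  gamma(k) = sigma^2 * sum_{i=0..q-k} theta_i * theta_{i+k},
and rho(k) = gamma(k) / gamma(0). Sigma^2 cancels.
  numerator   = (1)*(-0.222) + (-0.222)*(-0.232) = -0.170496.
  denominator = (1)^2 + (-0.222)^2 + (-0.232)^2 = 1.103108.
  rho(1) = -0.170496 / 1.103108 = -0.1546.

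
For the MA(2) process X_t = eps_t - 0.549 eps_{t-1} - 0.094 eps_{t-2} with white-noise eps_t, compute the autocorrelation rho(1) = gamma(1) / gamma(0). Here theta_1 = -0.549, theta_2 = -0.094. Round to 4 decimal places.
\rho(1) = -0.3796

For an MA(q) process with theta_0 = 1, the autocovariance is
  gamma(k) = sigma^2 * sum_{i=0..q-k} theta_i * theta_{i+k},
and rho(k) = gamma(k) / gamma(0). Sigma^2 cancels.
  numerator   = (1)*(-0.549) + (-0.549)*(-0.094) = -0.497394.
  denominator = (1)^2 + (-0.549)^2 + (-0.094)^2 = 1.310237.
  rho(1) = -0.497394 / 1.310237 = -0.3796.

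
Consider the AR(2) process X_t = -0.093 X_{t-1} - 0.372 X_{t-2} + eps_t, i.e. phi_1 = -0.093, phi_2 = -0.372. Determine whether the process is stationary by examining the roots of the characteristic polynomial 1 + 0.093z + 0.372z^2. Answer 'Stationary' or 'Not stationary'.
\text{Stationary}

The AR(p) characteristic polynomial is P(z) = 1 + 0.093z + 0.372z^2.
Stationarity requires all roots to lie outside the unit circle, i.e. |z| > 1 for every root.
Set 1 + (0.093) z + (0.372) z^2 = 0, i.e. a z^2 + b z + c = 0 with a = 0.372, b = 0.093, c = 1.
Discriminant D = b^2 - 4ac = (0.093)^2 - 4*(0.372)*1 = 0.008649 - (1.488) = -1.479351.
D < 0, so the roots are the complex-conjugate pair z = (-b +/- i sqrt(-D)) / (2a) = -0.125 +/- 1.6348i.
For a conjugate pair |z|^2 = z * conj(z) = (product of roots) = c/a = 1/(0.372) = 2.688172, so |z| = sqrt(2.688172) = 1.6396 for both roots.
Moduli of all roots: 1.6396, 1.6396.
All moduli strictly greater than 1? Yes.
Verdict: Stationary.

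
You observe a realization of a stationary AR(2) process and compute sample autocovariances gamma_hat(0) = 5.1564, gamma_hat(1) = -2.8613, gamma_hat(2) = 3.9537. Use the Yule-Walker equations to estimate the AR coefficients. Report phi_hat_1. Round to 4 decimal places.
\hat\phi_{1} = -0.1870

The Yule-Walker equations for an AR(p) process read, in matrix form,
  Gamma_p phi = r_p,   with   (Gamma_p)_{ij} = gamma(|i - j|),
                       (r_p)_i = gamma(i),   i,j = 1..p.
Substitute the sample gammas (Toeplitz matrix and right-hand side of size 2):
  Gamma_p = [[5.1564, -2.8613], [-2.8613, 5.1564]]
  r_p     = [-2.8613, 3.9537]
Written out:
  5.1564 phi_1 - 2.8613 phi_2 = -2.8613
  -2.8613 phi_1 + 5.1564 phi_2 = 3.9537
Solve by Cramer's rule:
  det = gamma(0)^2 - gamma(1)^2 = (5.1564)^2 - (-2.8613)^2 = 26.58846096 - 8.18703769 = 18.40142327
  phi_hat_1 = [gamma(1) gamma(0) - gamma(1) gamma(2)] / det = [(-2.8613)(5.1564) - (-2.8613)(3.9537)] / 18.40142327 = -3.44128551 / 18.40142327 = -0.187
  phi_hat_2 = [gamma(0) gamma(2) - gamma(1)^2] / det = [(5.1564)(3.9537) - (-2.8613)^2] / 18.40142327 = 12.19982099 / 18.40142327 = 0.663
So phi_hat = [-0.1870, 0.6630].
Therefore phi_hat_1 = -0.1870.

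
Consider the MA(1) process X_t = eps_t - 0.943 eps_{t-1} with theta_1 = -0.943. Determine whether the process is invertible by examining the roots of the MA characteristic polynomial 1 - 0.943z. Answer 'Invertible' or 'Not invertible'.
\text{Invertible}

The MA(q) characteristic polynomial is P(z) = 1 - 0.943z.
Invertibility requires all roots to lie outside the unit circle, i.e. |z| > 1 for every root.
This is linear in z: 1 + (-0.943) z = 0  =>  z = -1/(-0.943) = 1.060445,  |z| = 1.060445.
Moduli of all roots: 1.0604.
All moduli strictly greater than 1? Yes.
Verdict: Invertible.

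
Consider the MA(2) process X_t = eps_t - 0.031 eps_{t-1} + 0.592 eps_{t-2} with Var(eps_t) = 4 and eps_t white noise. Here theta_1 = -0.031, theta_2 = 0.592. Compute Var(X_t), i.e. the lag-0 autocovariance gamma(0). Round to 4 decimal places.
\gamma(0) = 5.4057

For an MA(q) process X_t = eps_t + sum_i theta_i eps_{t-i} with
Var(eps_t) = sigma^2, the variance is
  gamma(0) = sigma^2 * (1 + sum_i theta_i^2).
  sum_i theta_i^2 = (-0.031)^2 + (0.592)^2 = 0.000961 + 0.350464 = 0.351425.
  gamma(0) = 4 * (1 + 0.351425) = 4 * 1.351425 = 5.4057.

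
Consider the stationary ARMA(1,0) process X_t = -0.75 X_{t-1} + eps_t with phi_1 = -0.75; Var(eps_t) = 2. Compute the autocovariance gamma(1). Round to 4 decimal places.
\gamma(1) = -3.4286

Multiply the model equation by X_{t-k} and take expectations. With theta_0 = psi_0 = 1 and psi_j the MA(infinity) weights, this gives
  gamma(k) - sum_i phi_i gamma(k-i) = c_k,
  c_k = sigma^2 * sum_{j=k..q} theta_j psi_{j-k}   (c_k = 0 for k > q),
using gamma(-m) = gamma(m).
Pure AR (q = 0): c_0 = sigma^2 = 2, c_k = 0 for k >= 1.
Equations for k = 0 and k = 1 (AR order 1):
  gamma(0) = phi_1 gamma(1) + c_0
  gamma(1) = phi_1 gamma(0) + c_1
Substituting the second into the first: gamma(0) (1 - phi_1^2) = c_0 + phi_1 c_1, so
  gamma(0) = c_0 / (1 - phi_1^2) = 2 / (1 - (-0.75)^2) = 2 / 0.4375 = 4.571429.
  gamma(1) = phi_1 gamma(0) = (-0.75)(4.571429) = -3.428571.
Therefore gamma(1) = -3.4286 (to 4 decimal places).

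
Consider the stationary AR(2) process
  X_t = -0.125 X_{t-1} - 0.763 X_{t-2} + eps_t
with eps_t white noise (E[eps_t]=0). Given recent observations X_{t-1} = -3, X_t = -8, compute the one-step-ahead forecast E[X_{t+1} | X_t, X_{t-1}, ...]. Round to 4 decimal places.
E[X_{t+1} \mid \mathcal F_t] = 3.2890

For an AR(p) model X_t = c + sum_i phi_i X_{t-i} + eps_t, the
one-step-ahead conditional mean is
  E[X_{t+1} | X_t, ...] = c + sum_i phi_i X_{t+1-i}.
Substitute known values:
  E[X_{t+1} | ...] = (-0.125) * (-8) + (-0.763) * (-3)
                   = 3.2890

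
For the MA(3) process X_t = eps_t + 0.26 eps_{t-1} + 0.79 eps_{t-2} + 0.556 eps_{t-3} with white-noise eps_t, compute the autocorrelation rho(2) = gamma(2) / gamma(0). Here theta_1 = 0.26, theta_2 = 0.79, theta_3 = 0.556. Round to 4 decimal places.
\rho(2) = 0.4671

For an MA(q) process with theta_0 = 1, the autocovariance is
  gamma(k) = sigma^2 * sum_{i=0..q-k} theta_i * theta_{i+k},
and rho(k) = gamma(k) / gamma(0). Sigma^2 cancels.
  numerator   = (1)*(0.79) + (0.26)*(0.556) = 0.93456.
  denominator = (1)^2 + (0.26)^2 + (0.79)^2 + (0.556)^2 = 2.000836.
  rho(2) = 0.93456 / 2.000836 = 0.4671.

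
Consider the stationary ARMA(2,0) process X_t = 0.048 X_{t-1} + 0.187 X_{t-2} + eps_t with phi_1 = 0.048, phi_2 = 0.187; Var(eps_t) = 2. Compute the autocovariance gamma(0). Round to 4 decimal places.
\gamma(0) = 2.0797

Multiply the model equation by X_{t-k} and take expectations. With theta_0 = psi_0 = 1 and psi_j the MA(infinity) weights, this gives
  gamma(k) - sum_i phi_i gamma(k-i) = c_k,
  c_k = sigma^2 * sum_{j=k..q} theta_j psi_{j-k}   (c_k = 0 for k > q),
using gamma(-m) = gamma(m).
Pure AR (q = 0): c_0 = sigma^2 = 2, c_k = 0 for k >= 1.
Equations for k = 0, 1, 2 (AR order 2, c_2 = 0):
  (E0) gamma(0) = phi_1 gamma(1) + phi_2 gamma(2) + c_0
  (E1) gamma(1) = phi_1 gamma(0) + phi_2 gamma(1) + c_1
  (E2) gamma(2) = phi_1 gamma(1) + phi_2 gamma(0)
From (E1): gamma(1) = A gamma(0) + B with
  A = phi_1 / (1 - phi_2) = 0.048 / 0.813 = 0.059041,   B = c_1 / (1 - phi_2) = 0 / 0.813 = 0.
Insert (E2) into (E0): gamma(0) (1 - phi_2^2) = phi_1 (1 + phi_2) gamma(1) + c_0.
  phi_1 (1 + phi_2) = (0.048)(1.187) = 0.056976,   1 - phi_2^2 = 0.965031.
Replace gamma(1) by A gamma(0) + B and collect gamma(0):
  gamma(0) [0.965031 - (0.056976)(0.059041)] = c_0 = 2
  gamma(0) * 0.961667 = 2
  gamma(0) = 2 / 0.961667 = 2.079722.
Therefore gamma(0) = 2.0797 (to 4 decimal places).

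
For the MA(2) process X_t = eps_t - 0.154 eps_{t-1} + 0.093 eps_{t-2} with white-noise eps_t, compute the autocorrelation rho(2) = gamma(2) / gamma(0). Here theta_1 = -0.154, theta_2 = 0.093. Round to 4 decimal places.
\rho(2) = 0.0901

For an MA(q) process with theta_0 = 1, the autocovariance is
  gamma(k) = sigma^2 * sum_{i=0..q-k} theta_i * theta_{i+k},
and rho(k) = gamma(k) / gamma(0). Sigma^2 cancels.
  numerator   = (1)*(0.093) = 0.093.
  denominator = (1)^2 + (-0.154)^2 + (0.093)^2 = 1.032365.
  rho(2) = 0.093 / 1.032365 = 0.0901.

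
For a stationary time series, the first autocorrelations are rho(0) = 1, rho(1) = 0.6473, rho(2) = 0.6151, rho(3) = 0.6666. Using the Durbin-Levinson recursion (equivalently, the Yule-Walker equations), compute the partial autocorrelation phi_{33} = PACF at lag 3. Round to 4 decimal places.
\phi_{33} = 0.3581

The PACF at lag k is phi_{kk}, the last component of the solution
to the Yule-Walker system G_k phi = r_k where
  (G_k)_{ij} = rho(|i - j|), (r_k)_i = rho(i), i,j = 1..k.
Equivalently, Durbin-Levinson gives phi_{kk} iteratively:
  phi_{11} = rho(1)
  phi_{kk} = [rho(k) - sum_{j=1..k-1} phi_{k-1,j} rho(k-j)]
            / [1 - sum_{j=1..k-1} phi_{k-1,j} rho(j)],
  phi_{k,j} = phi_{k-1,j} - phi_{kk} phi_{k-1,k-j},  j = 1..k-1.
Step k = 1:
  phi_11 = rho(1) = 0.6473.
Step k = 2:
  phi_22 = [rho(2) - phi_11 rho(1)] / [1 - phi_11 rho(1)] = [0.6151 - (0.6473)(0.6473)] / [1 - (0.6473)(0.6473)]
         = 0.19610271 / 0.58100271 = 0.337525.
  Update: phi_21 = phi_11 - phi_22 phi_11 = 0.6473 - (0.337525)(0.6473) = 0.42882.
Step k = 3:
  phi_33 = [rho(3) - phi_21 rho(2) - phi_22 rho(1)] / [1 - phi_21 rho(1) - phi_22 rho(2)]
    numerator   = 0.6666 - (0.42882)(0.6151) - (0.337525)(0.6473) = 0.18435294
    denominator = 1 - (0.42882)(0.6473) - (0.337525)(0.6151) = 0.51481322
  phi_33 = 0.18435294 / 0.51481322 = 0.3581.
Therefore phi_{33} = 0.3581.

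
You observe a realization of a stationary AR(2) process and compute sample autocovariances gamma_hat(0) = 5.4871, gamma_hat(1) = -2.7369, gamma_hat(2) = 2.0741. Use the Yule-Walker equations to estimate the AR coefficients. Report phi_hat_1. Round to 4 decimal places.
\hat\phi_{1} = -0.4130

The Yule-Walker equations for an AR(p) process read, in matrix form,
  Gamma_p phi = r_p,   with   (Gamma_p)_{ij} = gamma(|i - j|),
                       (r_p)_i = gamma(i),   i,j = 1..p.
Substitute the sample gammas (Toeplitz matrix and right-hand side of size 2):
  Gamma_p = [[5.4871, -2.7369], [-2.7369, 5.4871]]
  r_p     = [-2.7369, 2.0741]
Written out:
  5.4871 phi_1 - 2.7369 phi_2 = -2.7369
  -2.7369 phi_1 + 5.4871 phi_2 = 2.0741
Solve by Cramer's rule:
  det = gamma(0)^2 - gamma(1)^2 = (5.4871)^2 - (-2.7369)^2 = 30.10826641 - 7.49062161 = 22.6176448
  phi_hat_1 = [gamma(1) gamma(0) - gamma(1) gamma(2)] / det = [(-2.7369)(5.4871) - (-2.7369)(2.0741)] / 22.6176448 = -9.3410397 / 22.6176448 = -0.413
  phi_hat_2 = [gamma(0) gamma(2) - gamma(1)^2] / det = [(5.4871)(2.0741) - (-2.7369)^2] / 22.6176448 = 3.8901725 / 22.6176448 = 0.172
So phi_hat = [-0.4130, 0.1720].
Therefore phi_hat_1 = -0.4130.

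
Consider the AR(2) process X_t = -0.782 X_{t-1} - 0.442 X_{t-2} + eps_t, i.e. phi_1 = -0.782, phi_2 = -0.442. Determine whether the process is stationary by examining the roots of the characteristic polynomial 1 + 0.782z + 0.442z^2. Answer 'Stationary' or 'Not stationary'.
\text{Stationary}

The AR(p) characteristic polynomial is P(z) = 1 + 0.782z + 0.442z^2.
Stationarity requires all roots to lie outside the unit circle, i.e. |z| > 1 for every root.
Set 1 + (0.782) z + (0.442) z^2 = 0, i.e. a z^2 + b z + c = 0 with a = 0.442, b = 0.782, c = 1.
Discriminant D = b^2 - 4ac = (0.782)^2 - 4*(0.442)*1 = 0.611524 - (1.768) = -1.156476.
D < 0, so the roots are the complex-conjugate pair z = (-b +/- i sqrt(-D)) / (2a) = -0.8846 +/- 1.2165i.
For a conjugate pair |z|^2 = z * conj(z) = (product of roots) = c/a = 1/(0.442) = 2.262443, so |z| = sqrt(2.262443) = 1.5041 for both roots.
Moduli of all roots: 1.5041, 1.5041.
All moduli strictly greater than 1? Yes.
Verdict: Stationary.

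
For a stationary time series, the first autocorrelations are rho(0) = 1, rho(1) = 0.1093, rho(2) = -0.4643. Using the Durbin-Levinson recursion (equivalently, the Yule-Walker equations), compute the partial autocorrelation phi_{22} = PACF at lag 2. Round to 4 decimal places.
\phi_{22} = -0.4820

The PACF at lag k is phi_{kk}, the last component of the solution
to the Yule-Walker system G_k phi = r_k where
  (G_k)_{ij} = rho(|i - j|), (r_k)_i = rho(i), i,j = 1..k.
Equivalently, Durbin-Levinson gives phi_{kk} iteratively:
  phi_{11} = rho(1)
  phi_{kk} = [rho(k) - sum_{j=1..k-1} phi_{k-1,j} rho(k-j)]
            / [1 - sum_{j=1..k-1} phi_{k-1,j} rho(j)],
  phi_{k,j} = phi_{k-1,j} - phi_{kk} phi_{k-1,k-j},  j = 1..k-1.
Step k = 1:
  phi_11 = rho(1) = 0.1093.
Step k = 2:
  phi_22 = [rho(2) - phi_11 rho(1)] / [1 - phi_11 rho(1)] = [-0.4643 - (0.1093)(0.1093)] / [1 - (0.1093)(0.1093)]
         = -0.47624649 / 0.98805351 = -0.482.
Therefore phi_{22} = -0.4820.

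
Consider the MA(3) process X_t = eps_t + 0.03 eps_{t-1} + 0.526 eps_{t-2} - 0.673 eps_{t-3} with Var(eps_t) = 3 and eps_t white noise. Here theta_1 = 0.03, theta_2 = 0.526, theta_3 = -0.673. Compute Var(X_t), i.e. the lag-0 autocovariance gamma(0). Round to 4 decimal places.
\gamma(0) = 5.1915

For an MA(q) process X_t = eps_t + sum_i theta_i eps_{t-i} with
Var(eps_t) = sigma^2, the variance is
  gamma(0) = sigma^2 * (1 + sum_i theta_i^2).
  sum_i theta_i^2 = (0.03)^2 + (0.526)^2 + (-0.673)^2 = 0.0009 + 0.276676 + 0.452929 = 0.730505.
  gamma(0) = 3 * (1 + 0.730505) = 3 * 1.730505 = 5.191515, which rounds to 5.1915.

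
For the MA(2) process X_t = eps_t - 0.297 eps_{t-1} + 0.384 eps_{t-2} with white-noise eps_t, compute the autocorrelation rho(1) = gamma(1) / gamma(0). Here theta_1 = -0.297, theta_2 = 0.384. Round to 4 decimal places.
\rho(1) = -0.3327

For an MA(q) process with theta_0 = 1, the autocovariance is
  gamma(k) = sigma^2 * sum_{i=0..q-k} theta_i * theta_{i+k},
and rho(k) = gamma(k) / gamma(0). Sigma^2 cancels.
  numerator   = (1)*(-0.297) + (-0.297)*(0.384) = -0.411048.
  denominator = (1)^2 + (-0.297)^2 + (0.384)^2 = 1.235665.
  rho(1) = -0.411048 / 1.235665 = -0.3327.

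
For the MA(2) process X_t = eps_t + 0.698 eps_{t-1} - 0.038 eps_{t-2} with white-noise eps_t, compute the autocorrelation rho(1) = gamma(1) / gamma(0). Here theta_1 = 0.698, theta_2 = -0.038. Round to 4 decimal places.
\rho(1) = 0.4511

For an MA(q) process with theta_0 = 1, the autocovariance is
  gamma(k) = sigma^2 * sum_{i=0..q-k} theta_i * theta_{i+k},
and rho(k) = gamma(k) / gamma(0). Sigma^2 cancels.
  numerator   = (1)*(0.698) + (0.698)*(-0.038) = 0.671476.
  denominator = (1)^2 + (0.698)^2 + (-0.038)^2 = 1.488648.
  rho(1) = 0.671476 / 1.488648 = 0.4511.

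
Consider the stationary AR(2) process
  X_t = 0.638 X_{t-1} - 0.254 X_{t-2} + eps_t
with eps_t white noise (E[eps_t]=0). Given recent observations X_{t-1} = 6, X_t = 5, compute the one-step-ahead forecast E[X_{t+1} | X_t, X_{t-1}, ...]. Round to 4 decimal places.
E[X_{t+1} \mid \mathcal F_t] = 1.6660

For an AR(p) model X_t = c + sum_i phi_i X_{t-i} + eps_t, the
one-step-ahead conditional mean is
  E[X_{t+1} | X_t, ...] = c + sum_i phi_i X_{t+1-i}.
Substitute known values:
  E[X_{t+1} | ...] = (0.638) * (5) + (-0.254) * (6)
                   = 1.6660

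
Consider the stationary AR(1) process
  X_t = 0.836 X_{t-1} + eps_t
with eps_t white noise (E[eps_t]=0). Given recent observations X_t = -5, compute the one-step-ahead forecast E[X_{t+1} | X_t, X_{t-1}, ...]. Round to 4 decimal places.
E[X_{t+1} \mid \mathcal F_t] = -4.1800

For an AR(p) model X_t = c + sum_i phi_i X_{t-i} + eps_t, the
one-step-ahead conditional mean is
  E[X_{t+1} | X_t, ...] = c + sum_i phi_i X_{t+1-i}.
Substitute known values:
  E[X_{t+1} | ...] = (0.836) * (-5)
                   = -4.1800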